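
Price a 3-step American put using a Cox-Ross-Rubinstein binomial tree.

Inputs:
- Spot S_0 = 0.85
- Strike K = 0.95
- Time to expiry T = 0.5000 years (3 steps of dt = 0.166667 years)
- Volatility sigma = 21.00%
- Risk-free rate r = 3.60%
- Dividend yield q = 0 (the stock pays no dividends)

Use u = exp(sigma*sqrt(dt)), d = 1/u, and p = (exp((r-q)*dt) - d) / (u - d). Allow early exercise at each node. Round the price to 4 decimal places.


Answer: Price = V(0,0) = 0.1098

Derivation:
dt = T/N = 0.166667
u = exp(sigma*sqrt(dt)) = 1.089514; d = 1/u = 0.917840
p = (exp((r-q)*dt) - d) / (u - d) = 0.513635
Discount per step: exp(-r*dt) = 0.994018
Stock lattice S(k, i) with i counting down-moves:
  k=0: S(0,0) = 0.8500
  k=1: S(1,0) = 0.9261; S(1,1) = 0.7802
  k=2: S(2,0) = 1.0090; S(2,1) = 0.8500; S(2,2) = 0.7161
  k=3: S(3,0) = 1.0993; S(3,1) = 0.9261; S(3,2) = 0.7802; S(3,3) = 0.6572
Terminal payoffs V(N, i) = max(K - S_T, 0):
  V(3,0) = 0.000000; V(3,1) = 0.023913; V(3,2) = 0.169836; V(3,3) = 0.292766
Backward induction: V(k, i) = exp(-r*dt) * [p * V(k+1, i) + (1-p) * V(k+1, i+1)]; then take max(V_cont, immediate exercise) for American.
  V(2,0) = exp(-r*dt) * [p*0.000000 + (1-p)*0.023913] = 0.011561; exercise = 0.000000; V(2,0) = max -> 0.011561
  V(2,1) = exp(-r*dt) * [p*0.023913 + (1-p)*0.169836] = 0.094317; exercise = 0.100000; V(2,1) = max -> 0.100000
  V(2,2) = exp(-r*dt) * [p*0.169836 + (1-p)*0.292766] = 0.228251; exercise = 0.233934; V(2,2) = max -> 0.233934
  V(1,0) = exp(-r*dt) * [p*0.011561 + (1-p)*0.100000] = 0.054248; exercise = 0.023913; V(1,0) = max -> 0.054248
  V(1,1) = exp(-r*dt) * [p*0.100000 + (1-p)*0.233934] = 0.164153; exercise = 0.169836; V(1,1) = max -> 0.169836
  V(0,0) = exp(-r*dt) * [p*0.054248 + (1-p)*0.169836] = 0.109805; exercise = 0.100000; V(0,0) = max -> 0.109805


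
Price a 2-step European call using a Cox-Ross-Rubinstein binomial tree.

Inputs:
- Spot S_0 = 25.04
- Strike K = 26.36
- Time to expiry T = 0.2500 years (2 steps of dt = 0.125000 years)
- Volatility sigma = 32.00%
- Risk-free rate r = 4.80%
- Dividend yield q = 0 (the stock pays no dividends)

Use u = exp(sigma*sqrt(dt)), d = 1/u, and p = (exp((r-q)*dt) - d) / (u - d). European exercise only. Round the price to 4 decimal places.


dt = T/N = 0.125000
u = exp(sigma*sqrt(dt)) = 1.119785; d = 1/u = 0.893028
p = (exp((r-q)*dt) - d) / (u - d) = 0.498285
Discount per step: exp(-r*dt) = 0.994018
Stock lattice S(k, i) with i counting down-moves:
  k=0: S(0,0) = 25.0400
  k=1: S(1,0) = 28.0394; S(1,1) = 22.3614
  k=2: S(2,0) = 31.3981; S(2,1) = 25.0400; S(2,2) = 19.9694
Terminal payoffs V(N, i) = max(S_T - K, 0):
  V(2,0) = 5.038142; V(2,1) = 0.000000; V(2,2) = 0.000000
Backward induction: V(k, i) = exp(-r*dt) * [p * V(k+1, i) + (1-p) * V(k+1, i+1)].
  V(1,0) = exp(-r*dt) * [p*5.038142 + (1-p)*0.000000] = 2.495415
  V(1,1) = exp(-r*dt) * [p*0.000000 + (1-p)*0.000000] = 0.000000
  V(0,0) = exp(-r*dt) * [p*2.495415 + (1-p)*0.000000] = 1.235991

Answer: Price = V(0,0) = 1.2360


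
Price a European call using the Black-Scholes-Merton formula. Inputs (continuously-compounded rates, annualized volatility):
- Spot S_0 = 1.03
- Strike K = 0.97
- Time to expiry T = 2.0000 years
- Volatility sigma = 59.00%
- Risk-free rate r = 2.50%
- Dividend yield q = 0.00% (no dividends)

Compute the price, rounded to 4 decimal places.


d1 = (ln(S/K) + (r - q + 0.5*sigma^2) * T) / (sigma * sqrt(T)) = 0.54904805
d2 = d1 - sigma * sqrt(T) = -0.28533795
exp(-rT) = 0.95122942; exp(-qT) = 1.00000000
C = S_0 * exp(-qT) * N(d1) - K * exp(-rT) * N(d2)
N(d1) = 0.70851376; N(d2) = 0.38769262
C = 1.0300 * 1.00000000 * 0.70851376 - 0.9700 * 0.95122942 * 0.38769262 = 0.3720

Answer: Price = 0.3720


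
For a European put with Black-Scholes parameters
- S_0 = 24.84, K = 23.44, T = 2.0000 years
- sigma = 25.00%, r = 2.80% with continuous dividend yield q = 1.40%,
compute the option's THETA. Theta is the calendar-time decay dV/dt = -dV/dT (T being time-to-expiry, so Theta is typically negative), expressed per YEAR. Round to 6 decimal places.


d1 = 0.4200533676; d2 = 0.0664999770
phi(d1) = 0.3652544850; exp(-qT) = 0.9723883668; exp(-rT) = 0.9455391359
Theta = -S*exp(-qT)*phi(d1)*sigma/(2*sqrt(T)) + r*K*exp(-rT)*N(-d2) - q*S*exp(-qT)*N(-d1)
N(-d1) = 0.3372232339; N(-d2) = 0.4734898880; sqrt(T) = 1.4142135624
Term 1 = -24.8400 * 0.9723883668 * 0.3652544850 * 0.2500 / (2 * 1.4142135624) = -0.7797976437
Term 2 = 0.0280 * 23.4400 * 0.9455391359 * 0.4734898880 = 0.2938365771
Term 3 = -0.0140 * 24.8400 * 0.9723883668 * 0.3372232339 = -0.1140346596
Theta = -0.7797976437 + (0.2938365771) + (-0.1140346596) = -0.599996

Answer: Theta = -0.599996


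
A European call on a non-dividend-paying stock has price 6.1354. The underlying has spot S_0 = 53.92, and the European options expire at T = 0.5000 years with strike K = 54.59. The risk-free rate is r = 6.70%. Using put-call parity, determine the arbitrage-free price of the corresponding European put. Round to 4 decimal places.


Put-call parity: C - P = S_0 * exp(-qT) - K * exp(-rT).
S_0 * exp(-qT) = 53.9200 * 1.00000000 = 53.92000000
K * exp(-rT) = 54.5900 * 0.96705491 = 52.79152760
P = C - S*exp(-qT) + K*exp(-rT)
P = 6.1354 - 53.92000000 + 52.79152760 = 5.0069

Answer: Put price = 5.0069


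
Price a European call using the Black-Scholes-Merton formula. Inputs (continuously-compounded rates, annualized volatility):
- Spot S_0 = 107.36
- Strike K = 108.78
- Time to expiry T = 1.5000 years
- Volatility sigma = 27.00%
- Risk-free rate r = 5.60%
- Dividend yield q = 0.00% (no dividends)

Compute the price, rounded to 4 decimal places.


d1 = (ln(S/K) + (r - q + 0.5*sigma^2) * T) / (sigma * sqrt(T)) = 0.37962609
d2 = d1 - sigma * sqrt(T) = 0.04894498
exp(-rT) = 0.91943126; exp(-qT) = 1.00000000
C = S_0 * exp(-qT) * N(d1) - K * exp(-rT) * N(d2)
N(d1) = 0.64788850; N(d2) = 0.51951843
C = 107.3600 * 1.00000000 * 0.64788850 - 108.7800 * 0.91943126 * 0.51951843 = 17.5973

Answer: Price = 17.5973


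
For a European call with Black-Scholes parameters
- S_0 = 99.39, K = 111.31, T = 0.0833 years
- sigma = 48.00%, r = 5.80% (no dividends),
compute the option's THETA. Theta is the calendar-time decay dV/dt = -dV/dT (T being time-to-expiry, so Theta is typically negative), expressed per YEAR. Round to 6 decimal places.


d1 = -0.7134592273; d2 = -0.8519955763
phi(d1) = 0.3092978447; exp(-qT) = 1.0000000000; exp(-rT) = 0.9951802524
Theta = -S*exp(-qT)*phi(d1)*sigma/(2*sqrt(T)) - r*K*exp(-rT)*N(d2) + q*S*exp(-qT)*N(d1)
N(d1) = 0.2377808173; N(d2) = 0.1971082737; sqrt(T) = 0.2886173938
Term 1 = -99.3900 * 1.0000000000 * 0.3092978447 * 0.4800 / (2 * 0.2886173938) = -25.5627942973
Term 2 = -0.0580 * 111.3100 * 0.9951802524 * 0.1971082737 = -1.2663938135
Term 3 = 0 (no dividend yield, q = 0)
Theta = -25.5627942973 + (-1.2663938135) + (0.0000000000) = -26.829188

Answer: Theta = -26.829188


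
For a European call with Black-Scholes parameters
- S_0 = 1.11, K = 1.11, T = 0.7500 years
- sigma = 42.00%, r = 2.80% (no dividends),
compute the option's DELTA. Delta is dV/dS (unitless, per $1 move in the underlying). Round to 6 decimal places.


Answer: Delta = 0.594680

Derivation:
d1 = 0.2396003617; d2 = -0.1241303079
phi(d1) = 0.3876537635; exp(-qT) = 1.0000000000; exp(-rT) = 0.9792189646
N(d1) = 0.5946799578
Delta = exp(-qT) * N(d1) = 1.0000000000 * 0.5946799578 = 0.594680


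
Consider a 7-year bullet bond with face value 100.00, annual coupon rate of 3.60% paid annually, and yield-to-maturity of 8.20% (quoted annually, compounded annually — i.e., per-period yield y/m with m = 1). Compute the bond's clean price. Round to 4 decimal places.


Answer: Price = 76.2136

Derivation:
Coupon per period c = face * coupon_rate / m = 3.600000
Periods per year m = 1; per-period yield y/m = 0.082000
Number of cashflows N = 7
Cashflows (t years, CF_t, discount factor 1/(1+y/m)^(m*t), PV):
  t = 1.0000: CF_t = 3.600000, DF = 0.924214, PV = 3.327172
  t = 2.0000: CF_t = 3.600000, DF = 0.854172, PV = 3.075020
  t = 3.0000: CF_t = 3.600000, DF = 0.789438, PV = 2.841978
  t = 4.0000: CF_t = 3.600000, DF = 0.729610, PV = 2.626597
  t = 5.0000: CF_t = 3.600000, DF = 0.674316, PV = 2.427539
  t = 6.0000: CF_t = 3.600000, DF = 0.623213, PV = 2.243566
  t = 7.0000: CF_t = 103.600000, DF = 0.575982, PV = 59.671771
Price P = sum_t PV_t = 76.213644


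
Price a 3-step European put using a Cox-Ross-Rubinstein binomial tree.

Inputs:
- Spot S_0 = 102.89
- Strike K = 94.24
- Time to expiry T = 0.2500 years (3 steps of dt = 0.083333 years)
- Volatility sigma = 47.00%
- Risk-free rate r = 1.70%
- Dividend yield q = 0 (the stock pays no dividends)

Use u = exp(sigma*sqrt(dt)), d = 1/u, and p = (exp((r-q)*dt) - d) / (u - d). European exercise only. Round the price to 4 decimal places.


Answer: Price = V(0,0) = 5.5222

Derivation:
dt = T/N = 0.083333
u = exp(sigma*sqrt(dt)) = 1.145312; d = 1/u = 0.873124
p = (exp((r-q)*dt) - d) / (u - d) = 0.471341
Discount per step: exp(-r*dt) = 0.998584
Stock lattice S(k, i) with i counting down-moves:
  k=0: S(0,0) = 102.8900
  k=1: S(1,0) = 117.8412; S(1,1) = 89.8358
  k=2: S(2,0) = 134.9649; S(2,1) = 102.8900; S(2,2) = 78.4378
  k=3: S(3,0) = 154.5770; S(3,1) = 117.8412; S(3,2) = 89.8358; S(3,3) = 68.4859
Terminal payoffs V(N, i) = max(K - S_T, 0):
  V(3,0) = 0.000000; V(3,1) = 0.000000; V(3,2) = 4.404237; V(3,3) = 25.754057
Backward induction: V(k, i) = exp(-r*dt) * [p * V(k+1, i) + (1-p) * V(k+1, i+1)].
  V(2,0) = exp(-r*dt) * [p*0.000000 + (1-p)*0.000000] = 0.000000
  V(2,1) = exp(-r*dt) * [p*0.000000 + (1-p)*4.404237] = 2.325043
  V(2,2) = exp(-r*dt) * [p*4.404237 + (1-p)*25.754057] = 15.668798
  V(1,0) = exp(-r*dt) * [p*0.000000 + (1-p)*2.325043] = 1.227415
  V(1,1) = exp(-r*dt) * [p*2.325043 + (1-p)*15.668798] = 9.366061
  V(0,0) = exp(-r*dt) * [p*1.227415 + (1-p)*9.366061] = 5.522154


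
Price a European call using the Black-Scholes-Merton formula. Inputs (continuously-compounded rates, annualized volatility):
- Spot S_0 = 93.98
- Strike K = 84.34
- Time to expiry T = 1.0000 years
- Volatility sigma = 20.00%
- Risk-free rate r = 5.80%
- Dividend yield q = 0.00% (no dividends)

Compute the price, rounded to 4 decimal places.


d1 = (ln(S/K) + (r - q + 0.5*sigma^2) * T) / (sigma * sqrt(T)) = 0.93112873
d2 = d1 - sigma * sqrt(T) = 0.73112873
exp(-rT) = 0.94364995; exp(-qT) = 1.00000000
C = S_0 * exp(-qT) * N(d1) - K * exp(-rT) * N(d2)
N(d1) = 0.82410651; N(d2) = 0.76764974
C = 93.9800 * 1.00000000 * 0.82410651 - 84.3400 * 0.94364995 * 0.76764974 = 16.3543

Answer: Price = 16.3543


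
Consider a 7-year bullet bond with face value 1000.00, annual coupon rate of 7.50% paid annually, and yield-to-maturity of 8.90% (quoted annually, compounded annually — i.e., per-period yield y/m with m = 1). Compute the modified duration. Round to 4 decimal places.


Coupon per period c = face * coupon_rate / m = 75.000000
Periods per year m = 1; per-period yield y/m = 0.089000
Number of cashflows N = 7
Cashflows (t years, CF_t, discount factor 1/(1+y/m)^(m*t), PV):
  t = 1.0000: CF_t = 75.000000, DF = 0.918274, PV = 68.870523
  t = 2.0000: CF_t = 75.000000, DF = 0.843226, PV = 63.241987
  t = 3.0000: CF_t = 75.000000, DF = 0.774313, PV = 58.073450
  t = 4.0000: CF_t = 75.000000, DF = 0.711031, PV = 53.327318
  t = 5.0000: CF_t = 75.000000, DF = 0.652921, PV = 48.969071
  t = 6.0000: CF_t = 75.000000, DF = 0.599560, PV = 44.967007
  t = 7.0000: CF_t = 1075.000000, DF = 0.550560, PV = 591.852254
Price P = sum_t PV_t = 929.301610
First compute Macaulay numerator sum_t t * PV_t:
  t * PV_t at t = 1.0000: 68.870523
  t * PV_t at t = 2.0000: 126.483973
  t * PV_t at t = 3.0000: 174.220349
  t * PV_t at t = 4.0000: 213.309273
  t * PV_t at t = 5.0000: 244.845355
  t * PV_t at t = 6.0000: 269.802044
  t * PV_t at t = 7.0000: 4142.965778
Macaulay duration D = 5240.497296 / 929.301610 = 5.639178
Modified duration = D / (1 + y/m) = 5.639178 / (1 + 0.089000) = 5.178309

Answer: Modified duration = 5.1783


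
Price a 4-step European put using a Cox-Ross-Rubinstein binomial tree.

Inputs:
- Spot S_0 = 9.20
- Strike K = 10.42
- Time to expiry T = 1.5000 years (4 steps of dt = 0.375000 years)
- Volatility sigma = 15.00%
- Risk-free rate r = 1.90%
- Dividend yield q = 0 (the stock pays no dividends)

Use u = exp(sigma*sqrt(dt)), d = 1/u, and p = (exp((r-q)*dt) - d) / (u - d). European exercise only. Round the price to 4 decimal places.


Answer: Price = V(0,0) = 1.2887

Derivation:
dt = T/N = 0.375000
u = exp(sigma*sqrt(dt)) = 1.096207; d = 1/u = 0.912237
p = (exp((r-q)*dt) - d) / (u - d) = 0.515920
Discount per step: exp(-r*dt) = 0.992900
Stock lattice S(k, i) with i counting down-moves:
  k=0: S(0,0) = 9.2000
  k=1: S(1,0) = 10.0851; S(1,1) = 8.3926
  k=2: S(2,0) = 11.0554; S(2,1) = 9.2000; S(2,2) = 7.6560
  k=3: S(3,0) = 12.1190; S(3,1) = 10.0851; S(3,2) = 8.3926; S(3,3) = 6.9841
  k=4: S(4,0) = 13.2849; S(4,1) = 11.0554; S(4,2) = 9.2000; S(4,3) = 7.6560; S(4,4) = 6.3712
Terminal payoffs V(N, i) = max(K - S_T, 0):
  V(4,0) = 0.000000; V(4,1) = 0.000000; V(4,2) = 1.220000; V(4,3) = 2.763984; V(4,4) = 4.048850
Backward induction: V(k, i) = exp(-r*dt) * [p * V(k+1, i) + (1-p) * V(k+1, i+1)].
  V(3,0) = exp(-r*dt) * [p*0.000000 + (1-p)*0.000000] = 0.000000
  V(3,1) = exp(-r*dt) * [p*0.000000 + (1-p)*1.220000] = 0.586385
  V(3,2) = exp(-r*dt) * [p*1.220000 + (1-p)*2.763984] = 1.953444
  V(3,3) = exp(-r*dt) * [p*2.763984 + (1-p)*4.048850] = 3.361923
  V(2,0) = exp(-r*dt) * [p*0.000000 + (1-p)*0.586385] = 0.281842
  V(2,1) = exp(-r*dt) * [p*0.586385 + (1-p)*1.953444] = 1.239290
  V(2,2) = exp(-r*dt) * [p*1.953444 + (1-p)*3.361923] = 2.616552
  V(1,0) = exp(-r*dt) * [p*0.281842 + (1-p)*1.239290] = 0.740033
  V(1,1) = exp(-r*dt) * [p*1.239290 + (1-p)*2.616552] = 1.892464
  V(0,0) = exp(-r*dt) * [p*0.740033 + (1-p)*1.892464] = 1.288687


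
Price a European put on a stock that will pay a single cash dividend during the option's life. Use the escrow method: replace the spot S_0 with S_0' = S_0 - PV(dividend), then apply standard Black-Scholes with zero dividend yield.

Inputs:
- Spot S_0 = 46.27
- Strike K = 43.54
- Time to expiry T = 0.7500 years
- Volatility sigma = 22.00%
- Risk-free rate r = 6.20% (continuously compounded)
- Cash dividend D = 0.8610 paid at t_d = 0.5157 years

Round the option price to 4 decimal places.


Answer: Price = 1.7175

Derivation:
PV(D) = D * exp(-r * t_d) = 0.8610 * 0.96853234 = 0.83390635
S_0' = S_0 - PV(D) = 46.2700 - 0.83390635 = 45.43609365
d1 = (ln(S_0'/K) + (r + sigma^2/2)*T) / (sigma*sqrt(T)) = 0.56305690
d2 = d1 - sigma*sqrt(T) = 0.37253131
exp(-rT) = 0.95456456
N(-d1) = 0.28669807; N(-d2) = 0.35474865
P = K * exp(-rT) * N(-d2) - S_0' * N(-d1) = 43.5400 * 0.95456456 * 0.35474865 - 45.43609365 * 0.28669807 = 1.7175


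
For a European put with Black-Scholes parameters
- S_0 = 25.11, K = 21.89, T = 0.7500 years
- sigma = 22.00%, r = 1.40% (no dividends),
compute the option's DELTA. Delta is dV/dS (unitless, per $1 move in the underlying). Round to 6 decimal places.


Answer: Delta = -0.191965

Derivation:
d1 = 0.8706770710; d2 = 0.6801514822
phi(d1) = 0.2730834606; exp(-qT) = 1.0000000000; exp(-rT) = 0.9895549326
N(-d1) = 0.1919652507
Delta = -exp(-qT) * N(-d1) = -1.0000000000 * 0.1919652507 = -0.191965


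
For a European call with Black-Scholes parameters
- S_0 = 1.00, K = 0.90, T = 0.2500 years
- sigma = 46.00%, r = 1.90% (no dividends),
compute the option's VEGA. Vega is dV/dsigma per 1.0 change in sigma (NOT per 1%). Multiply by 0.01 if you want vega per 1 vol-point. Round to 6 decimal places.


d1 = 0.5937413724; d2 = 0.3637413724
phi(d1) = 0.3344717217; exp(-qT) = 1.0000000000; exp(-rT) = 0.9952612634
Vega = S * exp(-qT) * phi(d1) * sqrt(T) = 1.0000 * 1.0000000000 * 0.3344717217 * 0.5000000000 = 0.167236

Answer: Vega = 0.167236


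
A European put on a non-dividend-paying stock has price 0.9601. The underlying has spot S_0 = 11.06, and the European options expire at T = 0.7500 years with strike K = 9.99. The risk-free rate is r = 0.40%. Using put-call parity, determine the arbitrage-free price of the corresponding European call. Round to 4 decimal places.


Answer: Call price = 2.0600

Derivation:
Put-call parity: C - P = S_0 * exp(-qT) - K * exp(-rT).
S_0 * exp(-qT) = 11.0600 * 1.00000000 = 11.06000000
K * exp(-rT) = 9.9900 * 0.99700450 = 9.96007491
C = P + S*exp(-qT) - K*exp(-rT)
C = 0.9601 + 11.06000000 - 9.96007491 = 2.0600


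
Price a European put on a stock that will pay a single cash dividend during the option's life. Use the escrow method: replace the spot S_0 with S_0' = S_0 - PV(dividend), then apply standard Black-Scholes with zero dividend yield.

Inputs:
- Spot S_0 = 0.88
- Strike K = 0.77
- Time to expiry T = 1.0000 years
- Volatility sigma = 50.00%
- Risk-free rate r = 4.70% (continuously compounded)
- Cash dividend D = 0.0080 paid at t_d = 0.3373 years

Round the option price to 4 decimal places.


PV(D) = D * exp(-r * t_d) = 0.0080 * 0.98427190 = 0.00787418
S_0' = S_0 - PV(D) = 0.8800 - 0.00787418 = 0.87212582
d1 = (ln(S_0'/K) + (r + sigma^2/2)*T) / (sigma*sqrt(T)) = 0.59308639
d2 = d1 - sigma*sqrt(T) = 0.09308639
exp(-rT) = 0.95408740
N(-d1) = 0.27656167; N(-d2) = 0.46291747
P = K * exp(-rT) * N(-d2) - S_0' * N(-d1) = 0.7700 * 0.95408740 * 0.46291747 - 0.87212582 * 0.27656167 = 0.0989

Answer: Price = 0.0989


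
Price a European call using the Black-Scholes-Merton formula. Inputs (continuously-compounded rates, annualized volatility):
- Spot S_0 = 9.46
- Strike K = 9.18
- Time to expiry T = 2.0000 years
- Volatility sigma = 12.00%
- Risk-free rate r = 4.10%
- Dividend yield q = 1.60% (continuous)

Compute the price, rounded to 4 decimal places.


d1 = (ln(S/K) + (r - q + 0.5*sigma^2) * T) / (sigma * sqrt(T)) = 0.55652355
d2 = d1 - sigma * sqrt(T) = 0.38681792
exp(-rT) = 0.92127196; exp(-qT) = 0.96850658
C = S_0 * exp(-qT) * N(d1) - K * exp(-rT) * N(d2)
N(d1) = 0.71107350; N(d2) = 0.65055450
C = 9.4600 * 0.96850658 * 0.71107350 - 9.1800 * 0.92127196 * 0.65055450 = 1.0130

Answer: Price = 1.0130


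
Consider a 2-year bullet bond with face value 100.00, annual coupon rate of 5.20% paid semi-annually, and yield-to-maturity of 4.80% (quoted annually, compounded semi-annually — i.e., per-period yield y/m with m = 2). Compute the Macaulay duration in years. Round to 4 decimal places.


Answer: Macaulay duration = 1.9256 years

Derivation:
Coupon per period c = face * coupon_rate / m = 2.600000
Periods per year m = 2; per-period yield y/m = 0.024000
Number of cashflows N = 4
Cashflows (t years, CF_t, discount factor 1/(1+y/m)^(m*t), PV):
  t = 0.5000: CF_t = 2.600000, DF = 0.976562, PV = 2.539062
  t = 1.0000: CF_t = 2.600000, DF = 0.953674, PV = 2.479553
  t = 1.5000: CF_t = 2.600000, DF = 0.931323, PV = 2.421439
  t = 2.0000: CF_t = 102.600000, DF = 0.909495, PV = 93.314156
Price P = sum_t PV_t = 100.754211
Macaulay numerator sum_t t * PV_t:
  t * PV_t at t = 0.5000: 1.269531
  t * PV_t at t = 1.0000: 2.479553
  t * PV_t at t = 1.5000: 3.632158
  t * PV_t at t = 2.0000: 186.628313
Macaulay duration D = (sum_t t * PV_t) / P = 194.009555 / 100.754211 = 1.925573


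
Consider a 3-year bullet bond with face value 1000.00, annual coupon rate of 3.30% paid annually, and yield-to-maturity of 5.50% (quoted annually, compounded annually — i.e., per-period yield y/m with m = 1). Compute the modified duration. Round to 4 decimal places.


Coupon per period c = face * coupon_rate / m = 33.000000
Periods per year m = 1; per-period yield y/m = 0.055000
Number of cashflows N = 3
Cashflows (t years, CF_t, discount factor 1/(1+y/m)^(m*t), PV):
  t = 1.0000: CF_t = 33.000000, DF = 0.947867, PV = 31.279621
  t = 2.0000: CF_t = 33.000000, DF = 0.898452, PV = 29.648930
  t = 3.0000: CF_t = 1033.000000, DF = 0.851614, PV = 879.716915
Price P = sum_t PV_t = 940.645466
First compute Macaulay numerator sum_t t * PV_t:
  t * PV_t at t = 1.0000: 31.279621
  t * PV_t at t = 2.0000: 59.297859
  t * PV_t at t = 3.0000: 2639.150745
Macaulay duration D = 2729.728226 / 940.645466 = 2.901974
Modified duration = D / (1 + y/m) = 2.901974 / (1 + 0.055000) = 2.750686

Answer: Modified duration = 2.7507


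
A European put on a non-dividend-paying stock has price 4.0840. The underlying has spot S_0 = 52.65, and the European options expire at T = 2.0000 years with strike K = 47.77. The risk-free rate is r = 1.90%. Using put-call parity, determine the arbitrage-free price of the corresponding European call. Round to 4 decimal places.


Put-call parity: C - P = S_0 * exp(-qT) - K * exp(-rT).
S_0 * exp(-qT) = 52.6500 * 1.00000000 = 52.65000000
K * exp(-rT) = 47.7700 * 0.96271294 = 45.98879719
C = P + S*exp(-qT) - K*exp(-rT)
C = 4.0840 + 52.65000000 - 45.98879719 = 10.7452

Answer: Call price = 10.7452


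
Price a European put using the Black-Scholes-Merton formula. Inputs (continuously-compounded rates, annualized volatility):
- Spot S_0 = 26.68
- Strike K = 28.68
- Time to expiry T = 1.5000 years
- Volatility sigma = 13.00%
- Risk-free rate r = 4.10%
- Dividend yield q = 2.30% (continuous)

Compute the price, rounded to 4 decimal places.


d1 = (ln(S/K) + (r - q + 0.5*sigma^2) * T) / (sigma * sqrt(T)) = -0.20482002
d2 = d1 - sigma * sqrt(T) = -0.36403685
exp(-rT) = 0.94035295; exp(-qT) = 0.96608834
P = K * exp(-rT) * N(-d2) - S_0 * exp(-qT) * N(-d1)
N(-d1) = 0.58114363; N(-d2) = 0.64208475
P = 28.6800 * 0.94035295 * 0.64208475 - 26.6800 * 0.96608834 * 0.58114363 = 2.3375

Answer: Price = 2.3375


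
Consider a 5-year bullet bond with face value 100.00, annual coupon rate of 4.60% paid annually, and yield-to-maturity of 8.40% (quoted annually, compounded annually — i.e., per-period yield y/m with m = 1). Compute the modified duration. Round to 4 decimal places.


Coupon per period c = face * coupon_rate / m = 4.600000
Periods per year m = 1; per-period yield y/m = 0.084000
Number of cashflows N = 5
Cashflows (t years, CF_t, discount factor 1/(1+y/m)^(m*t), PV):
  t = 1.0000: CF_t = 4.600000, DF = 0.922509, PV = 4.243542
  t = 2.0000: CF_t = 4.600000, DF = 0.851023, PV = 3.914707
  t = 3.0000: CF_t = 4.600000, DF = 0.785077, PV = 3.611353
  t = 4.0000: CF_t = 4.600000, DF = 0.724241, PV = 3.331507
  t = 5.0000: CF_t = 104.600000, DF = 0.668119, PV = 69.885210
Price P = sum_t PV_t = 84.986319
First compute Macaulay numerator sum_t t * PV_t:
  t * PV_t at t = 1.0000: 4.243542
  t * PV_t at t = 2.0000: 7.829414
  t * PV_t at t = 3.0000: 10.834060
  t * PV_t at t = 4.0000: 13.326027
  t * PV_t at t = 5.0000: 349.426049
Macaulay duration D = 385.659093 / 84.986319 = 4.537896
Modified duration = D / (1 + y/m) = 4.537896 / (1 + 0.084000) = 4.186251

Answer: Modified duration = 4.1863


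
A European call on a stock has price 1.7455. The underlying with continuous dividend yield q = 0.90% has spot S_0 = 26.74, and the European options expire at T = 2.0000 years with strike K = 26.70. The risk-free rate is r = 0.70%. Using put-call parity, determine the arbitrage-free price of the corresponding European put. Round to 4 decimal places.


Answer: Put price = 1.8113

Derivation:
Put-call parity: C - P = S_0 * exp(-qT) - K * exp(-rT).
S_0 * exp(-qT) = 26.7400 * 0.98216103 = 26.26298601
K * exp(-rT) = 26.7000 * 0.98609754 = 26.32880443
P = C - S*exp(-qT) + K*exp(-rT)
P = 1.7455 - 26.26298601 + 26.32880443 = 1.8113


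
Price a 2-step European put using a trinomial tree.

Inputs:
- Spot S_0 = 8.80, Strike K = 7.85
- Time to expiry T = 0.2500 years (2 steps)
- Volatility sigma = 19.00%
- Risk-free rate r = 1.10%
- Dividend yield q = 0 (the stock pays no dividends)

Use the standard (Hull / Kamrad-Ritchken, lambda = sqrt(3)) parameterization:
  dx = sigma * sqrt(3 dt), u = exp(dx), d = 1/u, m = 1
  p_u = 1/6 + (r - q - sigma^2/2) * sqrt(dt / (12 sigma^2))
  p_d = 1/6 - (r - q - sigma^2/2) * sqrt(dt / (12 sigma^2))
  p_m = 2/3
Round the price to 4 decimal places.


dt = T/N = 0.125000; dx = sigma*sqrt(3*dt) = 0.116351
u = exp(dx) = 1.123390; d = 1/u = 0.890163
p_u = 0.162880, p_m = 0.666667, p_d = 0.170454
Discount per step: exp(-r*dt) = 0.998626
Stock lattice S(k, j) with j the centered position index:
  k=0: S(0,+0) = 8.8000
  k=1: S(1,-1) = 7.8334; S(1,+0) = 8.8000; S(1,+1) = 9.8858
  k=2: S(2,-2) = 6.9730; S(2,-1) = 7.8334; S(2,+0) = 8.8000; S(2,+1) = 9.8858; S(2,+2) = 11.1056
Terminal payoffs V(N, j) = max(K - S_T, 0):
  V(2,-2) = 0.876968; V(2,-1) = 0.016566; V(2,+0) = 0.000000; V(2,+1) = 0.000000; V(2,+2) = 0.000000
Backward induction: V(k, j) = exp(-r*dt) * [p_u * V(k+1, j+1) + p_m * V(k+1, j) + p_d * V(k+1, j-1)]
  V(1,-1) = exp(-r*dt) * [p_u*0.000000 + p_m*0.016566 + p_d*0.876968] = 0.160306
  V(1,+0) = exp(-r*dt) * [p_u*0.000000 + p_m*0.000000 + p_d*0.016566] = 0.002820
  V(1,+1) = exp(-r*dt) * [p_u*0.000000 + p_m*0.000000 + p_d*0.000000] = 0.000000
  V(0,+0) = exp(-r*dt) * [p_u*0.000000 + p_m*0.002820 + p_d*0.160306] = 0.029165

Answer: Price = V(0,0) = 0.0292


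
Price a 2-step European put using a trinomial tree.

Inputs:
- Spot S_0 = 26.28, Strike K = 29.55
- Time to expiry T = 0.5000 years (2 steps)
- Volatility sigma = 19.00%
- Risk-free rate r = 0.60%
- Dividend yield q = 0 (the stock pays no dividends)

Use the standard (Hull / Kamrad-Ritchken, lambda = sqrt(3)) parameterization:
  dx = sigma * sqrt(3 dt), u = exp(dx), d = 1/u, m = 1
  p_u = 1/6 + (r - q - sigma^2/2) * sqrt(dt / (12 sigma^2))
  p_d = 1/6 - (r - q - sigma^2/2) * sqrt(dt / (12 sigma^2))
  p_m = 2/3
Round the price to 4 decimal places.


Answer: Price = V(0,0) = 3.6537

Derivation:
dt = T/N = 0.250000; dx = sigma*sqrt(3*dt) = 0.164545
u = exp(dx) = 1.178856; d = 1/u = 0.848280
p_u = 0.157513, p_m = 0.666667, p_d = 0.175821
Discount per step: exp(-r*dt) = 0.998501
Stock lattice S(k, j) with j the centered position index:
  k=0: S(0,+0) = 26.2800
  k=1: S(1,-1) = 22.2928; S(1,+0) = 26.2800; S(1,+1) = 30.9803
  k=2: S(2,-2) = 18.9105; S(2,-1) = 22.2928; S(2,+0) = 26.2800; S(2,+1) = 30.9803; S(2,+2) = 36.5214
Terminal payoffs V(N, j) = max(K - S_T, 0):
  V(2,-2) = 10.639477; V(2,-1) = 7.257209; V(2,+0) = 3.270000; V(2,+1) = 0.000000; V(2,+2) = 0.000000
Backward induction: V(k, j) = exp(-r*dt) * [p_u * V(k+1, j+1) + p_m * V(k+1, j) + p_d * V(k+1, j-1)]
  V(1,-1) = exp(-r*dt) * [p_u*3.270000 + p_m*7.257209 + p_d*10.639477] = 7.213018
  V(1,+0) = exp(-r*dt) * [p_u*0.000000 + p_m*3.270000 + p_d*7.257209] = 3.450787
  V(1,+1) = exp(-r*dt) * [p_u*0.000000 + p_m*0.000000 + p_d*3.270000] = 0.574072
  V(0,+0) = exp(-r*dt) * [p_u*0.574072 + p_m*3.450787 + p_d*7.213018] = 3.653662


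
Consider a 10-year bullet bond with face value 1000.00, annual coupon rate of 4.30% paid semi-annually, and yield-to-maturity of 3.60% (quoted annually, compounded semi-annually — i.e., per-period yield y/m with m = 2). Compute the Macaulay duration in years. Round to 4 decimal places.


Answer: Macaulay duration = 8.2911 years

Derivation:
Coupon per period c = face * coupon_rate / m = 21.500000
Periods per year m = 2; per-period yield y/m = 0.018000
Number of cashflows N = 20
Cashflows (t years, CF_t, discount factor 1/(1+y/m)^(m*t), PV):
  t = 0.5000: CF_t = 21.500000, DF = 0.982318, PV = 21.119843
  t = 1.0000: CF_t = 21.500000, DF = 0.964949, PV = 20.746407
  t = 1.5000: CF_t = 21.500000, DF = 0.947887, PV = 20.379575
  t = 2.0000: CF_t = 21.500000, DF = 0.931127, PV = 20.019229
  t = 2.5000: CF_t = 21.500000, DF = 0.914663, PV = 19.665254
  t = 3.0000: CF_t = 21.500000, DF = 0.898490, PV = 19.317539
  t = 3.5000: CF_t = 21.500000, DF = 0.882603, PV = 18.975971
  t = 4.0000: CF_t = 21.500000, DF = 0.866997, PV = 18.640443
  t = 4.5000: CF_t = 21.500000, DF = 0.851667, PV = 18.310848
  t = 5.0000: CF_t = 21.500000, DF = 0.836608, PV = 17.987081
  t = 5.5000: CF_t = 21.500000, DF = 0.821816, PV = 17.669038
  t = 6.0000: CF_t = 21.500000, DF = 0.807285, PV = 17.356619
  t = 6.5000: CF_t = 21.500000, DF = 0.793010, PV = 17.049724
  t = 7.0000: CF_t = 21.500000, DF = 0.778989, PV = 16.748255
  t = 7.5000: CF_t = 21.500000, DF = 0.765215, PV = 16.452117
  t = 8.0000: CF_t = 21.500000, DF = 0.751684, PV = 16.161215
  t = 8.5000: CF_t = 21.500000, DF = 0.738393, PV = 15.875457
  t = 9.0000: CF_t = 21.500000, DF = 0.725337, PV = 15.594751
  t = 9.5000: CF_t = 21.500000, DF = 0.712512, PV = 15.319009
  t = 10.0000: CF_t = 1021.500000, DF = 0.699914, PV = 714.961755
Price P = sum_t PV_t = 1058.350131
Macaulay numerator sum_t t * PV_t:
  t * PV_t at t = 0.5000: 10.559921
  t * PV_t at t = 1.0000: 20.746407
  t * PV_t at t = 1.5000: 30.569363
  t * PV_t at t = 2.0000: 40.038458
  t * PV_t at t = 2.5000: 49.163136
  t * PV_t at t = 3.0000: 57.952616
  t * PV_t at t = 3.5000: 66.415899
  t * PV_t at t = 4.0000: 74.561773
  t * PV_t at t = 4.5000: 82.398816
  t * PV_t at t = 5.0000: 89.935403
  t * PV_t at t = 5.5000: 97.179708
  t * PV_t at t = 6.0000: 104.139712
  t * PV_t at t = 6.5000: 110.823204
  t * PV_t at t = 7.0000: 117.237786
  t * PV_t at t = 7.5000: 123.390878
  t * PV_t at t = 8.0000: 129.289721
  t * PV_t at t = 8.5000: 134.941384
  t * PV_t at t = 9.0000: 140.352763
  t * PV_t at t = 9.5000: 145.530588
  t * PV_t at t = 10.0000: 7149.617550
Macaulay duration D = (sum_t t * PV_t) / P = 8774.845087 / 1058.350131 = 8.291061


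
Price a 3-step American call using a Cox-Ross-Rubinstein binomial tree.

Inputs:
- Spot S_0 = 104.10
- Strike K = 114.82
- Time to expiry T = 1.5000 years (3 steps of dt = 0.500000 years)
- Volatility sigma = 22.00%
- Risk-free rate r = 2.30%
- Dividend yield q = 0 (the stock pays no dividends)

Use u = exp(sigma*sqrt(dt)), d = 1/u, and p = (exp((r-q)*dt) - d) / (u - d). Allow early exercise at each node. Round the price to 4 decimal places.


Answer: Price = V(0,0) = 8.5709

Derivation:
dt = T/N = 0.500000
u = exp(sigma*sqrt(dt)) = 1.168316; d = 1/u = 0.855933
p = (exp((r-q)*dt) - d) / (u - d) = 0.498214
Discount per step: exp(-r*dt) = 0.988566
Stock lattice S(k, i) with i counting down-moves:
  k=0: S(0,0) = 104.1000
  k=1: S(1,0) = 121.6217; S(1,1) = 89.1026
  k=2: S(2,0) = 142.0926; S(2,1) = 104.1000; S(2,2) = 76.2658
  k=3: S(3,0) = 166.0091; S(3,1) = 121.6217; S(3,2) = 89.1026; S(3,3) = 65.2784
Terminal payoffs V(N, i) = max(S_T - K, 0):
  V(3,0) = 51.189074; V(3,1) = 6.801707; V(3,2) = 0.000000; V(3,3) = 0.000000
Backward induction: V(k, i) = exp(-r*dt) * [p * V(k+1, i) + (1-p) * V(k+1, i+1)]; then take max(V_cont, immediate exercise) for American.
  V(2,0) = exp(-r*dt) * [p*51.189074 + (1-p)*6.801707] = 28.585467; exercise = 27.272600; V(2,0) = max -> 28.585467
  V(2,1) = exp(-r*dt) * [p*6.801707 + (1-p)*0.000000] = 3.349956; exercise = 0.000000; V(2,1) = max -> 3.349956
  V(2,2) = exp(-r*dt) * [p*0.000000 + (1-p)*0.000000] = 0.000000; exercise = 0.000000; V(2,2) = max -> 0.000000
  V(1,0) = exp(-r*dt) * [p*28.585467 + (1-p)*3.349956] = 15.740569; exercise = 6.801707; V(1,0) = max -> 15.740569
  V(1,1) = exp(-r*dt) * [p*3.349956 + (1-p)*0.000000] = 1.649910; exercise = 0.000000; V(1,1) = max -> 1.649910
  V(0,0) = exp(-r*dt) * [p*15.740569 + (1-p)*1.649910] = 8.570934; exercise = 0.000000; V(0,0) = max -> 8.570934


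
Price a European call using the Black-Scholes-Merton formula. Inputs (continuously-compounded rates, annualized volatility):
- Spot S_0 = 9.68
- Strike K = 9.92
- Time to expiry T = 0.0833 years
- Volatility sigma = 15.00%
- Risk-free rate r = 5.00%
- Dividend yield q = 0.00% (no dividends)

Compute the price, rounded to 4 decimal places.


d1 = (ln(S/K) + (r - q + 0.5*sigma^2) * T) / (sigma * sqrt(T)) = -0.44785693
d2 = d1 - sigma * sqrt(T) = -0.49114954
exp(-rT) = 0.99584366; exp(-qT) = 1.00000000
C = S_0 * exp(-qT) * N(d1) - K * exp(-rT) * N(d2)
N(d1) = 0.32712823; N(d2) = 0.31166034
C = 9.6800 * 1.00000000 * 0.32712823 - 9.9200 * 0.99584366 * 0.31166034 = 0.0878

Answer: Price = 0.0878


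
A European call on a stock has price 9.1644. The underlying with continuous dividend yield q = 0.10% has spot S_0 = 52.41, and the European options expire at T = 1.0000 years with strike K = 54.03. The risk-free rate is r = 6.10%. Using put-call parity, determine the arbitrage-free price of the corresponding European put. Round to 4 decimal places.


Answer: Put price = 7.6395

Derivation:
Put-call parity: C - P = S_0 * exp(-qT) - K * exp(-rT).
S_0 * exp(-qT) = 52.4100 * 0.99900050 = 52.35761620
K * exp(-rT) = 54.0300 * 0.94082324 = 50.83267965
P = C - S*exp(-qT) + K*exp(-rT)
P = 9.1644 - 52.35761620 + 50.83267965 = 7.6395


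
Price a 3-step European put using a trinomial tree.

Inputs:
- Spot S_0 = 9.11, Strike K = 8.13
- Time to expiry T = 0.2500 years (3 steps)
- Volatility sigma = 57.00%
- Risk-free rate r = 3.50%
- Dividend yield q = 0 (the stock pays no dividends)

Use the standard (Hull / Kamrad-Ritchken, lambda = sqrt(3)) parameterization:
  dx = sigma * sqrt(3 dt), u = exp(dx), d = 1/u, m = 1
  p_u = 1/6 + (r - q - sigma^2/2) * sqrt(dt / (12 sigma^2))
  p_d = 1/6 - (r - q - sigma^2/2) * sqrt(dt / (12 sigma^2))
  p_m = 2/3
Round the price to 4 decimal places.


Answer: Price = V(0,0) = 0.5622

Derivation:
dt = T/N = 0.083333; dx = sigma*sqrt(3*dt) = 0.285000
u = exp(dx) = 1.329762; d = 1/u = 0.752014
p_u = 0.148034, p_m = 0.666667, p_d = 0.185300
Discount per step: exp(-r*dt) = 0.997088
Stock lattice S(k, j) with j the centered position index:
  k=0: S(0,+0) = 9.1100
  k=1: S(1,-1) = 6.8508; S(1,+0) = 9.1100; S(1,+1) = 12.1141
  k=2: S(2,-2) = 5.1519; S(2,-1) = 6.8508; S(2,+0) = 9.1100; S(2,+1) = 12.1141; S(2,+2) = 16.1089
  k=3: S(3,-3) = 3.8743; S(3,-2) = 5.1519; S(3,-1) = 6.8508; S(3,+0) = 9.1100; S(3,+1) = 12.1141; S(3,+2) = 16.1089; S(3,+3) = 21.4210
Terminal payoffs V(N, j) = max(K - S_T, 0):
  V(3,-3) = 4.255670; V(3,-2) = 2.978063; V(3,-1) = 1.279150; V(3,+0) = 0.000000; V(3,+1) = 0.000000; V(3,+2) = 0.000000; V(3,+3) = 0.000000
Backward induction: V(k, j) = exp(-r*dt) * [p_u * V(k+1, j+1) + p_m * V(k+1, j) + p_d * V(k+1, j-1)]
  V(2,-2) = exp(-r*dt) * [p_u*1.279150 + p_m*2.978063 + p_d*4.255670] = 2.954677
  V(2,-1) = exp(-r*dt) * [p_u*0.000000 + p_m*1.279150 + p_d*2.978063] = 1.400510
  V(2,+0) = exp(-r*dt) * [p_u*0.000000 + p_m*0.000000 + p_d*1.279150] = 0.236336
  V(2,+1) = exp(-r*dt) * [p_u*0.000000 + p_m*0.000000 + p_d*0.000000] = 0.000000
  V(2,+2) = exp(-r*dt) * [p_u*0.000000 + p_m*0.000000 + p_d*0.000000] = 0.000000
  V(1,-1) = exp(-r*dt) * [p_u*0.236336 + p_m*1.400510 + p_d*2.954677] = 1.511744
  V(1,+0) = exp(-r*dt) * [p_u*0.000000 + p_m*0.236336 + p_d*1.400510] = 0.415857
  V(1,+1) = exp(-r*dt) * [p_u*0.000000 + p_m*0.000000 + p_d*0.236336] = 0.043665
  V(0,+0) = exp(-r*dt) * [p_u*0.043665 + p_m*0.415857 + p_d*1.511744] = 0.562185


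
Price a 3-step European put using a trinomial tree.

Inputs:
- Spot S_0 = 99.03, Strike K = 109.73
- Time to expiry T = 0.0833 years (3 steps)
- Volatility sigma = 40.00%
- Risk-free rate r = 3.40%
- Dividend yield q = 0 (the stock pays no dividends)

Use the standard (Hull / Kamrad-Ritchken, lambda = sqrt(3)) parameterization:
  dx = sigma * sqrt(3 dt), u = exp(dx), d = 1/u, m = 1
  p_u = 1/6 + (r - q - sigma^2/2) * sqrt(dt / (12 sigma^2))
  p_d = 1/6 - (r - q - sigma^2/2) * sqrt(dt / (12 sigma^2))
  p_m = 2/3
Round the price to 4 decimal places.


dt = T/N = 0.027767; dx = sigma*sqrt(3*dt) = 0.115447
u = exp(dx) = 1.122375; d = 1/u = 0.890968
p_u = 0.161135, p_m = 0.666667, p_d = 0.172199
Discount per step: exp(-r*dt) = 0.999056
Stock lattice S(k, j) with j the centered position index:
  k=0: S(0,+0) = 99.0300
  k=1: S(1,-1) = 88.2325; S(1,+0) = 99.0300; S(1,+1) = 111.1488
  k=2: S(2,-2) = 78.6124; S(2,-1) = 88.2325; S(2,+0) = 99.0300; S(2,+1) = 111.1488; S(2,+2) = 124.7506
  k=3: S(3,-3) = 70.0411; S(3,-2) = 78.6124; S(3,-1) = 88.2325; S(3,+0) = 99.0300; S(3,+1) = 111.1488; S(3,+2) = 124.7506; S(3,+3) = 140.0170
Terminal payoffs V(N, j) = max(K - S_T, 0):
  V(3,-3) = 39.688918; V(3,-2) = 31.117642; V(3,-1) = 21.497456; V(3,+0) = 10.700000; V(3,+1) = 0.000000; V(3,+2) = 0.000000; V(3,+3) = 0.000000
Backward induction: V(k, j) = exp(-r*dt) * [p_u * V(k+1, j+1) + p_m * V(k+1, j) + p_d * V(k+1, j-1)]
  V(2,-2) = exp(-r*dt) * [p_u*21.497456 + p_m*31.117642 + p_d*39.688918] = 31.014162
  V(2,-1) = exp(-r*dt) * [p_u*10.700000 + p_m*21.497456 + p_d*31.117642] = 21.393984
  V(2,+0) = exp(-r*dt) * [p_u*0.000000 + p_m*10.700000 + p_d*21.497456] = 10.824939
  V(2,+1) = exp(-r*dt) * [p_u*0.000000 + p_m*0.000000 + p_d*10.700000] = 1.840785
  V(2,+2) = exp(-r*dt) * [p_u*0.000000 + p_m*0.000000 + p_d*0.000000] = 0.000000
  V(1,-1) = exp(-r*dt) * [p_u*10.824939 + p_m*21.393984 + p_d*31.014162] = 21.327379
  V(1,+0) = exp(-r*dt) * [p_u*1.840785 + p_m*10.824939 + p_d*21.393984] = 11.186686
  V(1,+1) = exp(-r*dt) * [p_u*0.000000 + p_m*1.840785 + p_d*10.824939] = 3.088311
  V(0,+0) = exp(-r*dt) * [p_u*3.088311 + p_m*11.186686 + p_d*21.327379] = 11.616996

Answer: Price = V(0,0) = 11.6170


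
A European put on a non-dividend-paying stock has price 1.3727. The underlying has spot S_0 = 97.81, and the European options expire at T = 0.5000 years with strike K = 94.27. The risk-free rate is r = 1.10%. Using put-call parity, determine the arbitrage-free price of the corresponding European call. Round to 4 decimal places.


Answer: Call price = 5.4298

Derivation:
Put-call parity: C - P = S_0 * exp(-qT) - K * exp(-rT).
S_0 * exp(-qT) = 97.8100 * 1.00000000 = 97.81000000
K * exp(-rT) = 94.2700 * 0.99451510 = 93.75293822
C = P + S*exp(-qT) - K*exp(-rT)
C = 1.3727 + 97.81000000 - 93.75293822 = 5.4298


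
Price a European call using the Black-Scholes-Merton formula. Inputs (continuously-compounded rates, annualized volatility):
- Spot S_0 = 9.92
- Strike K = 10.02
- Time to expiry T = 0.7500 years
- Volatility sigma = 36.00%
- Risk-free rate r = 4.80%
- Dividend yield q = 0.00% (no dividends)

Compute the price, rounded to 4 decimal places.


d1 = (ln(S/K) + (r - q + 0.5*sigma^2) * T) / (sigma * sqrt(T)) = 0.23918283
d2 = d1 - sigma * sqrt(T) = -0.07258632
exp(-rT) = 0.96464029; exp(-qT) = 1.00000000
C = S_0 * exp(-qT) * N(d1) - K * exp(-rT) * N(d2)
N(d1) = 0.59451809; N(d2) = 0.47106766
C = 9.9200 * 1.00000000 * 0.59451809 - 10.0200 * 0.96464029 * 0.47106766 = 1.3444

Answer: Price = 1.3444


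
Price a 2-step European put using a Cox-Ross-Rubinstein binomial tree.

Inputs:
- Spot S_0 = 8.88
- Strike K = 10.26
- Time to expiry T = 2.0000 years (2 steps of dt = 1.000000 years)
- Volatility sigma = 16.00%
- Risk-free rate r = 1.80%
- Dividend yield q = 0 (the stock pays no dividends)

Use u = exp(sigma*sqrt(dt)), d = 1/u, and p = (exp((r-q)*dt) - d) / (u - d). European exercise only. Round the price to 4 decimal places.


Answer: Price = V(0,0) = 1.5241

Derivation:
dt = T/N = 1.000000
u = exp(sigma*sqrt(dt)) = 1.173511; d = 1/u = 0.852144
p = (exp((r-q)*dt) - d) / (u - d) = 0.516603
Discount per step: exp(-r*dt) = 0.982161
Stock lattice S(k, i) with i counting down-moves:
  k=0: S(0,0) = 8.8800
  k=1: S(1,0) = 10.4208; S(1,1) = 7.5670
  k=2: S(2,0) = 12.2289; S(2,1) = 8.8800; S(2,2) = 6.4482
Terminal payoffs V(N, i) = max(K - S_T, 0):
  V(2,0) = 0.000000; V(2,1) = 1.380000; V(2,2) = 3.811797
Backward induction: V(k, i) = exp(-r*dt) * [p * V(k+1, i) + (1-p) * V(k+1, i+1)].
  V(1,0) = exp(-r*dt) * [p*0.000000 + (1-p)*1.380000] = 0.655188
  V(1,1) = exp(-r*dt) * [p*1.380000 + (1-p)*3.811797] = 2.509935
  V(0,0) = exp(-r*dt) * [p*0.655188 + (1-p)*2.509935] = 1.524085


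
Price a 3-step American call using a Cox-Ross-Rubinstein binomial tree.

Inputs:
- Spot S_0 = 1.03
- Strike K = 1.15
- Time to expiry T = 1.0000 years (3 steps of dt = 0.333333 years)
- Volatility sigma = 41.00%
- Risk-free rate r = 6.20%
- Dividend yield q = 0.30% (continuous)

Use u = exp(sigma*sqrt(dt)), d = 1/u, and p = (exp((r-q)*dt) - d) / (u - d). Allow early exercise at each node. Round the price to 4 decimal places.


Answer: Price = V(0,0) = 0.1526

Derivation:
dt = T/N = 0.333333
u = exp(sigma*sqrt(dt)) = 1.267078; d = 1/u = 0.789217
p = (exp((r-q)*dt) - d) / (u - d) = 0.482659
Discount per step: exp(-r*dt) = 0.979545
Stock lattice S(k, i) with i counting down-moves:
  k=0: S(0,0) = 1.0300
  k=1: S(1,0) = 1.3051; S(1,1) = 0.8129
  k=2: S(2,0) = 1.6537; S(2,1) = 1.0300; S(2,2) = 0.6415
  k=3: S(3,0) = 2.0953; S(3,1) = 1.3051; S(3,2) = 0.8129; S(3,3) = 0.5063
Terminal payoffs V(N, i) = max(S_T - K, 0):
  V(3,0) = 0.945306; V(3,1) = 0.155091; V(3,2) = 0.000000; V(3,3) = 0.000000
Backward induction: V(k, i) = exp(-r*dt) * [p * V(k+1, i) + (1-p) * V(k+1, i+1)]; then take max(V_cont, immediate exercise) for American.
  V(2,0) = exp(-r*dt) * [p*0.945306 + (1-p)*0.155091] = 0.525522; exercise = 0.503652; V(2,0) = max -> 0.525522
  V(2,1) = exp(-r*dt) * [p*0.155091 + (1-p)*0.000000] = 0.073325; exercise = 0.000000; V(2,1) = max -> 0.073325
  V(2,2) = exp(-r*dt) * [p*0.000000 + (1-p)*0.000000] = 0.000000; exercise = 0.000000; V(2,2) = max -> 0.000000
  V(1,0) = exp(-r*dt) * [p*0.525522 + (1-p)*0.073325] = 0.285618; exercise = 0.155091; V(1,0) = max -> 0.285618
  V(1,1) = exp(-r*dt) * [p*0.073325 + (1-p)*0.000000] = 0.034667; exercise = 0.000000; V(1,1) = max -> 0.034667
  V(0,0) = exp(-r*dt) * [p*0.285618 + (1-p)*0.034667] = 0.152604; exercise = 0.000000; V(0,0) = max -> 0.152604
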